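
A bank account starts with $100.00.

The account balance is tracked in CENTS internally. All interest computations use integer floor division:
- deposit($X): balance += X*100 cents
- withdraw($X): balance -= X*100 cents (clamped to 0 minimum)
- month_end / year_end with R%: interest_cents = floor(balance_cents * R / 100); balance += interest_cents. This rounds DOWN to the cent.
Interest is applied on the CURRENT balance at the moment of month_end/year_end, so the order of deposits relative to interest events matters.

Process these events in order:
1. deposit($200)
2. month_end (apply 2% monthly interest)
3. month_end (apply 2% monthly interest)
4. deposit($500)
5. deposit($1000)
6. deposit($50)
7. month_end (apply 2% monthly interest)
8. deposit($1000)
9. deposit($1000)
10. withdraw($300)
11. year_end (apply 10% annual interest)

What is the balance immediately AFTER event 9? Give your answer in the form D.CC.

After 1 (deposit($200)): balance=$300.00 total_interest=$0.00
After 2 (month_end (apply 2% monthly interest)): balance=$306.00 total_interest=$6.00
After 3 (month_end (apply 2% monthly interest)): balance=$312.12 total_interest=$12.12
After 4 (deposit($500)): balance=$812.12 total_interest=$12.12
After 5 (deposit($1000)): balance=$1812.12 total_interest=$12.12
After 6 (deposit($50)): balance=$1862.12 total_interest=$12.12
After 7 (month_end (apply 2% monthly interest)): balance=$1899.36 total_interest=$49.36
After 8 (deposit($1000)): balance=$2899.36 total_interest=$49.36
After 9 (deposit($1000)): balance=$3899.36 total_interest=$49.36

Answer: 3899.36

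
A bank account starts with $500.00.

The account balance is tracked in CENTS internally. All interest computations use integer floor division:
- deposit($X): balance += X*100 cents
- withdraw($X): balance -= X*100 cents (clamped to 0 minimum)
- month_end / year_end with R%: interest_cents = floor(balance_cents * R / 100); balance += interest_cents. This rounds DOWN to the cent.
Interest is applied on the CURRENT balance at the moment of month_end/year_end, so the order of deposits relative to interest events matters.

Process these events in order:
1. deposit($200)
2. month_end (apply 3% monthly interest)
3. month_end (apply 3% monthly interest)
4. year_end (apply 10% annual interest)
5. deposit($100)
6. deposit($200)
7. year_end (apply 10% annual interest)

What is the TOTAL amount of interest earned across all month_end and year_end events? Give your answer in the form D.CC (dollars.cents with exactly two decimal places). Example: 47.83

Answer: 228.57

Derivation:
After 1 (deposit($200)): balance=$700.00 total_interest=$0.00
After 2 (month_end (apply 3% monthly interest)): balance=$721.00 total_interest=$21.00
After 3 (month_end (apply 3% monthly interest)): balance=$742.63 total_interest=$42.63
After 4 (year_end (apply 10% annual interest)): balance=$816.89 total_interest=$116.89
After 5 (deposit($100)): balance=$916.89 total_interest=$116.89
After 6 (deposit($200)): balance=$1116.89 total_interest=$116.89
After 7 (year_end (apply 10% annual interest)): balance=$1228.57 total_interest=$228.57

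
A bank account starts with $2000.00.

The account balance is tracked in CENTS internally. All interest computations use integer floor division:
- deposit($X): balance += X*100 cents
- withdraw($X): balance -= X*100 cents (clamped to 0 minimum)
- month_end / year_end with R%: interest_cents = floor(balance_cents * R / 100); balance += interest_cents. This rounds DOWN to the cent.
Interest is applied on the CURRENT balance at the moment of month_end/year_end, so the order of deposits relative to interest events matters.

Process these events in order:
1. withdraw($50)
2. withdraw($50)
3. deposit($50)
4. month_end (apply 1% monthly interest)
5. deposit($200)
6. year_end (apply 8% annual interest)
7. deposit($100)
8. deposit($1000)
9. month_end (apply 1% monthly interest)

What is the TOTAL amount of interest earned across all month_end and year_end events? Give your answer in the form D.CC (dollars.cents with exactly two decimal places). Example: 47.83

After 1 (withdraw($50)): balance=$1950.00 total_interest=$0.00
After 2 (withdraw($50)): balance=$1900.00 total_interest=$0.00
After 3 (deposit($50)): balance=$1950.00 total_interest=$0.00
After 4 (month_end (apply 1% monthly interest)): balance=$1969.50 total_interest=$19.50
After 5 (deposit($200)): balance=$2169.50 total_interest=$19.50
After 6 (year_end (apply 8% annual interest)): balance=$2343.06 total_interest=$193.06
After 7 (deposit($100)): balance=$2443.06 total_interest=$193.06
After 8 (deposit($1000)): balance=$3443.06 total_interest=$193.06
After 9 (month_end (apply 1% monthly interest)): balance=$3477.49 total_interest=$227.49

Answer: 227.49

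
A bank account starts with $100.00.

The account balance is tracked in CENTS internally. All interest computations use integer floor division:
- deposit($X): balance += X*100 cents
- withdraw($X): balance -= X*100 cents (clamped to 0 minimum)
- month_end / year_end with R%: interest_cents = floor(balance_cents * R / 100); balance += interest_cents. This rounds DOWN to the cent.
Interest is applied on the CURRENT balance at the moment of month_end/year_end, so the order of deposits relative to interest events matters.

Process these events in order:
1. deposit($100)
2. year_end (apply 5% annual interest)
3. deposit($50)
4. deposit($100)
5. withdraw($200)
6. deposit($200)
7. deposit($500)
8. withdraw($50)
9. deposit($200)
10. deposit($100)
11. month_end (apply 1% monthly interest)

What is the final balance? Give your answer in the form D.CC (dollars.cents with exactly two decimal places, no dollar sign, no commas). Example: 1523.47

After 1 (deposit($100)): balance=$200.00 total_interest=$0.00
After 2 (year_end (apply 5% annual interest)): balance=$210.00 total_interest=$10.00
After 3 (deposit($50)): balance=$260.00 total_interest=$10.00
After 4 (deposit($100)): balance=$360.00 total_interest=$10.00
After 5 (withdraw($200)): balance=$160.00 total_interest=$10.00
After 6 (deposit($200)): balance=$360.00 total_interest=$10.00
After 7 (deposit($500)): balance=$860.00 total_interest=$10.00
After 8 (withdraw($50)): balance=$810.00 total_interest=$10.00
After 9 (deposit($200)): balance=$1010.00 total_interest=$10.00
After 10 (deposit($100)): balance=$1110.00 total_interest=$10.00
After 11 (month_end (apply 1% monthly interest)): balance=$1121.10 total_interest=$21.10

Answer: 1121.10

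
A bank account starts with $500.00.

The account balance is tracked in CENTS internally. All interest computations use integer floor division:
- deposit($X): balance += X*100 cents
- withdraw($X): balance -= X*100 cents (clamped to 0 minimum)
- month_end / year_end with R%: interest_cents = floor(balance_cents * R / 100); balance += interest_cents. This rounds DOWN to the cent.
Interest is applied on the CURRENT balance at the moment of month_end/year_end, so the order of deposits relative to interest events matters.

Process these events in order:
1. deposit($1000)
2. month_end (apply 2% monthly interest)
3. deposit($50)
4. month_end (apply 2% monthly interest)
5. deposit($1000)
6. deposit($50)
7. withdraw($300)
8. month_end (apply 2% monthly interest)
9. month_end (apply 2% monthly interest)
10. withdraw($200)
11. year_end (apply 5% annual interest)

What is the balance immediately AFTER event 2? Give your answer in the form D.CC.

After 1 (deposit($1000)): balance=$1500.00 total_interest=$0.00
After 2 (month_end (apply 2% monthly interest)): balance=$1530.00 total_interest=$30.00

Answer: 1530.00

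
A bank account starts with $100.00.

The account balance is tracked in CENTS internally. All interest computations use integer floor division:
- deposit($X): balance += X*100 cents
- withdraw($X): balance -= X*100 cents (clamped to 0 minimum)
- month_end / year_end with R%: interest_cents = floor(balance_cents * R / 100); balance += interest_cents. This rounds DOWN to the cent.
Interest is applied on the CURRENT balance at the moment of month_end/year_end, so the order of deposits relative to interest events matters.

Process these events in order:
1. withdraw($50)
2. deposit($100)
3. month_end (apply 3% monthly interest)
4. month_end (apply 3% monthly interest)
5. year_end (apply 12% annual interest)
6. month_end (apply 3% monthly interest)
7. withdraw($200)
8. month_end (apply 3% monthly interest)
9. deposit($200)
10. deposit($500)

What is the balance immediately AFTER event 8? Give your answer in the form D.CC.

Answer: 0.00

Derivation:
After 1 (withdraw($50)): balance=$50.00 total_interest=$0.00
After 2 (deposit($100)): balance=$150.00 total_interest=$0.00
After 3 (month_end (apply 3% monthly interest)): balance=$154.50 total_interest=$4.50
After 4 (month_end (apply 3% monthly interest)): balance=$159.13 total_interest=$9.13
After 5 (year_end (apply 12% annual interest)): balance=$178.22 total_interest=$28.22
After 6 (month_end (apply 3% monthly interest)): balance=$183.56 total_interest=$33.56
After 7 (withdraw($200)): balance=$0.00 total_interest=$33.56
After 8 (month_end (apply 3% monthly interest)): balance=$0.00 total_interest=$33.56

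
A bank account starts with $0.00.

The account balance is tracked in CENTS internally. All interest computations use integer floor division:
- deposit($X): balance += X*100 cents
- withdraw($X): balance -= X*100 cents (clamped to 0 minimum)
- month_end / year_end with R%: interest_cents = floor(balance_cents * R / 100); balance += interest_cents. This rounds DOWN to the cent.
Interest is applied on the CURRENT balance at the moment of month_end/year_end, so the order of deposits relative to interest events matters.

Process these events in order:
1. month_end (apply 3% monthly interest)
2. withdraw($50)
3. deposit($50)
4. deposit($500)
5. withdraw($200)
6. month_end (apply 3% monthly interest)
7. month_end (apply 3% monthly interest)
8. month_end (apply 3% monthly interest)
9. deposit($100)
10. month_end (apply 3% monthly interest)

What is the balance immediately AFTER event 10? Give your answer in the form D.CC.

Answer: 496.91

Derivation:
After 1 (month_end (apply 3% monthly interest)): balance=$0.00 total_interest=$0.00
After 2 (withdraw($50)): balance=$0.00 total_interest=$0.00
After 3 (deposit($50)): balance=$50.00 total_interest=$0.00
After 4 (deposit($500)): balance=$550.00 total_interest=$0.00
After 5 (withdraw($200)): balance=$350.00 total_interest=$0.00
After 6 (month_end (apply 3% monthly interest)): balance=$360.50 total_interest=$10.50
After 7 (month_end (apply 3% monthly interest)): balance=$371.31 total_interest=$21.31
After 8 (month_end (apply 3% monthly interest)): balance=$382.44 total_interest=$32.44
After 9 (deposit($100)): balance=$482.44 total_interest=$32.44
After 10 (month_end (apply 3% monthly interest)): balance=$496.91 total_interest=$46.91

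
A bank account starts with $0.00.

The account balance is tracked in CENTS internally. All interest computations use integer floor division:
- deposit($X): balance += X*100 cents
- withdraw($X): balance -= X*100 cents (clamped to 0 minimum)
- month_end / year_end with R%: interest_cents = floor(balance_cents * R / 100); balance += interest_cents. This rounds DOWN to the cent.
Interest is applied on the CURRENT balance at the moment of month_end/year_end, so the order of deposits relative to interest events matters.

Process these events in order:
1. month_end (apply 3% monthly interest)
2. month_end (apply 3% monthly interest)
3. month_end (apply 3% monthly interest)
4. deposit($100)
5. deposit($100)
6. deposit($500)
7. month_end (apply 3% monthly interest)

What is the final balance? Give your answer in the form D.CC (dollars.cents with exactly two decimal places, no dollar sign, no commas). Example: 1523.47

After 1 (month_end (apply 3% monthly interest)): balance=$0.00 total_interest=$0.00
After 2 (month_end (apply 3% monthly interest)): balance=$0.00 total_interest=$0.00
After 3 (month_end (apply 3% monthly interest)): balance=$0.00 total_interest=$0.00
After 4 (deposit($100)): balance=$100.00 total_interest=$0.00
After 5 (deposit($100)): balance=$200.00 total_interest=$0.00
After 6 (deposit($500)): balance=$700.00 total_interest=$0.00
After 7 (month_end (apply 3% monthly interest)): balance=$721.00 total_interest=$21.00

Answer: 721.00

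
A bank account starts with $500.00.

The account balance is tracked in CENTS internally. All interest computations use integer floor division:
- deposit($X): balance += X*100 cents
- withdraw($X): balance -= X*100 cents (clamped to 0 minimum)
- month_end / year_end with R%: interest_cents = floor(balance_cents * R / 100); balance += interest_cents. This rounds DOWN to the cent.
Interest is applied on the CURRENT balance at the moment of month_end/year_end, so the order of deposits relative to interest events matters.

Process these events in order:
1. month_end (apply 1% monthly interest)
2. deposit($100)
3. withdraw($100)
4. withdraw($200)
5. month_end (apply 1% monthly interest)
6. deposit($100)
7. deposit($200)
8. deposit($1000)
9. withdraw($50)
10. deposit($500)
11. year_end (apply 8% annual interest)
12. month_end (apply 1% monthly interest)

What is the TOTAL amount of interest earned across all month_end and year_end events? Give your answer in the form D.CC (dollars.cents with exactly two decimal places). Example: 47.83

After 1 (month_end (apply 1% monthly interest)): balance=$505.00 total_interest=$5.00
After 2 (deposit($100)): balance=$605.00 total_interest=$5.00
After 3 (withdraw($100)): balance=$505.00 total_interest=$5.00
After 4 (withdraw($200)): balance=$305.00 total_interest=$5.00
After 5 (month_end (apply 1% monthly interest)): balance=$308.05 total_interest=$8.05
After 6 (deposit($100)): balance=$408.05 total_interest=$8.05
After 7 (deposit($200)): balance=$608.05 total_interest=$8.05
After 8 (deposit($1000)): balance=$1608.05 total_interest=$8.05
After 9 (withdraw($50)): balance=$1558.05 total_interest=$8.05
After 10 (deposit($500)): balance=$2058.05 total_interest=$8.05
After 11 (year_end (apply 8% annual interest)): balance=$2222.69 total_interest=$172.69
After 12 (month_end (apply 1% monthly interest)): balance=$2244.91 total_interest=$194.91

Answer: 194.91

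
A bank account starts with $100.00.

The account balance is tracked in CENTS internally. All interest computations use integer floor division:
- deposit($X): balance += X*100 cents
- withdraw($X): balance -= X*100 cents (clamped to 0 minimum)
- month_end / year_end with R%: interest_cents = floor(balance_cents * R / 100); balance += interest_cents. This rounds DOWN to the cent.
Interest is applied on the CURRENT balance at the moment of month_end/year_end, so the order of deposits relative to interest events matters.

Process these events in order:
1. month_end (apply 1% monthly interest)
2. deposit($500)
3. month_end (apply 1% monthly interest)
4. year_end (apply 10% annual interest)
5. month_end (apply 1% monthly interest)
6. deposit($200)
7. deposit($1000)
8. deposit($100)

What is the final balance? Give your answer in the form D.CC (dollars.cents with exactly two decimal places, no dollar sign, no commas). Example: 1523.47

After 1 (month_end (apply 1% monthly interest)): balance=$101.00 total_interest=$1.00
After 2 (deposit($500)): balance=$601.00 total_interest=$1.00
After 3 (month_end (apply 1% monthly interest)): balance=$607.01 total_interest=$7.01
After 4 (year_end (apply 10% annual interest)): balance=$667.71 total_interest=$67.71
After 5 (month_end (apply 1% monthly interest)): balance=$674.38 total_interest=$74.38
After 6 (deposit($200)): balance=$874.38 total_interest=$74.38
After 7 (deposit($1000)): balance=$1874.38 total_interest=$74.38
After 8 (deposit($100)): balance=$1974.38 total_interest=$74.38

Answer: 1974.38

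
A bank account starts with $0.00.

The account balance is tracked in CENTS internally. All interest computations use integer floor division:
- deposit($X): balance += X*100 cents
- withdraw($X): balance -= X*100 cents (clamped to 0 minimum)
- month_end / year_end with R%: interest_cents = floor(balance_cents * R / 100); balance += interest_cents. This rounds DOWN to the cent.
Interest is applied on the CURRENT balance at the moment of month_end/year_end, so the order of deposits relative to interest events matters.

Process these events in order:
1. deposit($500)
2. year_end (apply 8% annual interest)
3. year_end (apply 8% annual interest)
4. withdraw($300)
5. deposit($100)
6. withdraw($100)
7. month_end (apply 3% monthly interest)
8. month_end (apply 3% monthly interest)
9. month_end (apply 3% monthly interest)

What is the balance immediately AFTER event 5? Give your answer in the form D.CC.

Answer: 383.20

Derivation:
After 1 (deposit($500)): balance=$500.00 total_interest=$0.00
After 2 (year_end (apply 8% annual interest)): balance=$540.00 total_interest=$40.00
After 3 (year_end (apply 8% annual interest)): balance=$583.20 total_interest=$83.20
After 4 (withdraw($300)): balance=$283.20 total_interest=$83.20
After 5 (deposit($100)): balance=$383.20 total_interest=$83.20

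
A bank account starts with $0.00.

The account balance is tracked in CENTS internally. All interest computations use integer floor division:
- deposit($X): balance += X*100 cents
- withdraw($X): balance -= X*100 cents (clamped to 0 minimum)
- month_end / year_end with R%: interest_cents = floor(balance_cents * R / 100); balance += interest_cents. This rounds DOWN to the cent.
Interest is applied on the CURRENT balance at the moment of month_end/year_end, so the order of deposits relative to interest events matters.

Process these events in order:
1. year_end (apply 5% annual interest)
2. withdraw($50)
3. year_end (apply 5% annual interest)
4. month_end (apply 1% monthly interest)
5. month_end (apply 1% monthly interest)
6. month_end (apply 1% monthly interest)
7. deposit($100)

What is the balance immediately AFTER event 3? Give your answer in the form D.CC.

Answer: 0.00

Derivation:
After 1 (year_end (apply 5% annual interest)): balance=$0.00 total_interest=$0.00
After 2 (withdraw($50)): balance=$0.00 total_interest=$0.00
After 3 (year_end (apply 5% annual interest)): balance=$0.00 total_interest=$0.00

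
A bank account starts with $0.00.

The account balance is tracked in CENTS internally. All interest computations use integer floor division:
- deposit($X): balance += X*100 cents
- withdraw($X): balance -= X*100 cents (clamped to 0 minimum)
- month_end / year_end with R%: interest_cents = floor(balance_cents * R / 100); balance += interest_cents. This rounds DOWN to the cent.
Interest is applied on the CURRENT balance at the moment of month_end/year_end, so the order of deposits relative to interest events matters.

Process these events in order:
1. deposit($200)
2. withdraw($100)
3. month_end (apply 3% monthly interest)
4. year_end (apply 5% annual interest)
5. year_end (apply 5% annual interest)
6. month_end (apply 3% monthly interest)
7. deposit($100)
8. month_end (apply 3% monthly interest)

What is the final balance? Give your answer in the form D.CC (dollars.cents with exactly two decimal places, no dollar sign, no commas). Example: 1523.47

Answer: 223.45

Derivation:
After 1 (deposit($200)): balance=$200.00 total_interest=$0.00
After 2 (withdraw($100)): balance=$100.00 total_interest=$0.00
After 3 (month_end (apply 3% monthly interest)): balance=$103.00 total_interest=$3.00
After 4 (year_end (apply 5% annual interest)): balance=$108.15 total_interest=$8.15
After 5 (year_end (apply 5% annual interest)): balance=$113.55 total_interest=$13.55
After 6 (month_end (apply 3% monthly interest)): balance=$116.95 total_interest=$16.95
After 7 (deposit($100)): balance=$216.95 total_interest=$16.95
After 8 (month_end (apply 3% monthly interest)): balance=$223.45 total_interest=$23.45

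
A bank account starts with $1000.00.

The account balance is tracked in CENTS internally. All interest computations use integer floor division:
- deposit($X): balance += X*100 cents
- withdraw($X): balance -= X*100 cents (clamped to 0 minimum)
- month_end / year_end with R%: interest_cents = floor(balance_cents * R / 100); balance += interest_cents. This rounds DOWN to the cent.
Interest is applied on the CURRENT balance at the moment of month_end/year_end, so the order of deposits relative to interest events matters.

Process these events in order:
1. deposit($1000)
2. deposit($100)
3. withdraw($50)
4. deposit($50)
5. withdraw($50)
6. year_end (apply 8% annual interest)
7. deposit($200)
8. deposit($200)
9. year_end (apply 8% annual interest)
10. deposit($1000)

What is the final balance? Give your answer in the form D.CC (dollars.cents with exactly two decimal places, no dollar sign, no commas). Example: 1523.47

After 1 (deposit($1000)): balance=$2000.00 total_interest=$0.00
After 2 (deposit($100)): balance=$2100.00 total_interest=$0.00
After 3 (withdraw($50)): balance=$2050.00 total_interest=$0.00
After 4 (deposit($50)): balance=$2100.00 total_interest=$0.00
After 5 (withdraw($50)): balance=$2050.00 total_interest=$0.00
After 6 (year_end (apply 8% annual interest)): balance=$2214.00 total_interest=$164.00
After 7 (deposit($200)): balance=$2414.00 total_interest=$164.00
After 8 (deposit($200)): balance=$2614.00 total_interest=$164.00
After 9 (year_end (apply 8% annual interest)): balance=$2823.12 total_interest=$373.12
After 10 (deposit($1000)): balance=$3823.12 total_interest=$373.12

Answer: 3823.12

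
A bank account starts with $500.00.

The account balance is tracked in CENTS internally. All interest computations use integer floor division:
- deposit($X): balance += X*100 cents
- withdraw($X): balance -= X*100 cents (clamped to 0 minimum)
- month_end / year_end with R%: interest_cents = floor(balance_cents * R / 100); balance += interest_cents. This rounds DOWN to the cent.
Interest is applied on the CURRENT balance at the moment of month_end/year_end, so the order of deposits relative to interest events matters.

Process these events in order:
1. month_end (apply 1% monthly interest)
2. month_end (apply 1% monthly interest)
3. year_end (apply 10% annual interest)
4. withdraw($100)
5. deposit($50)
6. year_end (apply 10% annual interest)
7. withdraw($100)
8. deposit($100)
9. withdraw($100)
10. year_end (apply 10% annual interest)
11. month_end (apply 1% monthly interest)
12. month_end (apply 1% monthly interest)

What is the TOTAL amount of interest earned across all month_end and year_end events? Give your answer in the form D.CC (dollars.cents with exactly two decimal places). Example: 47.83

After 1 (month_end (apply 1% monthly interest)): balance=$505.00 total_interest=$5.00
After 2 (month_end (apply 1% monthly interest)): balance=$510.05 total_interest=$10.05
After 3 (year_end (apply 10% annual interest)): balance=$561.05 total_interest=$61.05
After 4 (withdraw($100)): balance=$461.05 total_interest=$61.05
After 5 (deposit($50)): balance=$511.05 total_interest=$61.05
After 6 (year_end (apply 10% annual interest)): balance=$562.15 total_interest=$112.15
After 7 (withdraw($100)): balance=$462.15 total_interest=$112.15
After 8 (deposit($100)): balance=$562.15 total_interest=$112.15
After 9 (withdraw($100)): balance=$462.15 total_interest=$112.15
After 10 (year_end (apply 10% annual interest)): balance=$508.36 total_interest=$158.36
After 11 (month_end (apply 1% monthly interest)): balance=$513.44 total_interest=$163.44
After 12 (month_end (apply 1% monthly interest)): balance=$518.57 total_interest=$168.57

Answer: 168.57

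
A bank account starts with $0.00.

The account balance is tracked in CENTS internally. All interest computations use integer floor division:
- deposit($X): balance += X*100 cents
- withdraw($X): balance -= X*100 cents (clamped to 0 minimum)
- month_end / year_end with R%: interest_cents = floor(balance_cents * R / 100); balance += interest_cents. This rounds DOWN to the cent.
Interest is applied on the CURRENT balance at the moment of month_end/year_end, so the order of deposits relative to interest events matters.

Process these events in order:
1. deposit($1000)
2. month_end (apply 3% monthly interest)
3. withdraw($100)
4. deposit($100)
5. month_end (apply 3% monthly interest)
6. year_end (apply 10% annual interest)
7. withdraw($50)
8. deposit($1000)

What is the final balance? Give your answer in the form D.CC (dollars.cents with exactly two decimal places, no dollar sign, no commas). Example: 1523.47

After 1 (deposit($1000)): balance=$1000.00 total_interest=$0.00
After 2 (month_end (apply 3% monthly interest)): balance=$1030.00 total_interest=$30.00
After 3 (withdraw($100)): balance=$930.00 total_interest=$30.00
After 4 (deposit($100)): balance=$1030.00 total_interest=$30.00
After 5 (month_end (apply 3% monthly interest)): balance=$1060.90 total_interest=$60.90
After 6 (year_end (apply 10% annual interest)): balance=$1166.99 total_interest=$166.99
After 7 (withdraw($50)): balance=$1116.99 total_interest=$166.99
After 8 (deposit($1000)): balance=$2116.99 total_interest=$166.99

Answer: 2116.99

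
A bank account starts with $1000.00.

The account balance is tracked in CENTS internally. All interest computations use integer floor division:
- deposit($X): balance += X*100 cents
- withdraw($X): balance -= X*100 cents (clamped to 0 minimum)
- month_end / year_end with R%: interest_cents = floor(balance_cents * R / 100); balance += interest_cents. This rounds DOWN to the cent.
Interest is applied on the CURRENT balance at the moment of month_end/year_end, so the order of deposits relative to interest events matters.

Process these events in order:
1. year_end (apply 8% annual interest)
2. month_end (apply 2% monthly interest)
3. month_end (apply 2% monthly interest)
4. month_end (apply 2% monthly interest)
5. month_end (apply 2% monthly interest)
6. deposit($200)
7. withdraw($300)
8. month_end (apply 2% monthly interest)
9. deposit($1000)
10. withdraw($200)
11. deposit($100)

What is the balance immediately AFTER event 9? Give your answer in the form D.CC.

After 1 (year_end (apply 8% annual interest)): balance=$1080.00 total_interest=$80.00
After 2 (month_end (apply 2% monthly interest)): balance=$1101.60 total_interest=$101.60
After 3 (month_end (apply 2% monthly interest)): balance=$1123.63 total_interest=$123.63
After 4 (month_end (apply 2% monthly interest)): balance=$1146.10 total_interest=$146.10
After 5 (month_end (apply 2% monthly interest)): balance=$1169.02 total_interest=$169.02
After 6 (deposit($200)): balance=$1369.02 total_interest=$169.02
After 7 (withdraw($300)): balance=$1069.02 total_interest=$169.02
After 8 (month_end (apply 2% monthly interest)): balance=$1090.40 total_interest=$190.40
After 9 (deposit($1000)): balance=$2090.40 total_interest=$190.40

Answer: 2090.40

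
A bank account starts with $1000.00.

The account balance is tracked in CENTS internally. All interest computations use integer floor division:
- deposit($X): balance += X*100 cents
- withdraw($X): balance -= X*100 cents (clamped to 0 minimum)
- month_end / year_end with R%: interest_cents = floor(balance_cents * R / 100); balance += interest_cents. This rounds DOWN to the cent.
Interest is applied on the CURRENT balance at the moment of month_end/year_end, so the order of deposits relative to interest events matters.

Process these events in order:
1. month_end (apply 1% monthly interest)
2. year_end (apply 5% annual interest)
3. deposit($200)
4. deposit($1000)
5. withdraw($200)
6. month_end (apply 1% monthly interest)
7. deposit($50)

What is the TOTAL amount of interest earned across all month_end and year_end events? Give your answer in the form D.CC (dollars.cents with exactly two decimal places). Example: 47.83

Answer: 81.10

Derivation:
After 1 (month_end (apply 1% monthly interest)): balance=$1010.00 total_interest=$10.00
After 2 (year_end (apply 5% annual interest)): balance=$1060.50 total_interest=$60.50
After 3 (deposit($200)): balance=$1260.50 total_interest=$60.50
After 4 (deposit($1000)): balance=$2260.50 total_interest=$60.50
After 5 (withdraw($200)): balance=$2060.50 total_interest=$60.50
After 6 (month_end (apply 1% monthly interest)): balance=$2081.10 total_interest=$81.10
After 7 (deposit($50)): balance=$2131.10 total_interest=$81.10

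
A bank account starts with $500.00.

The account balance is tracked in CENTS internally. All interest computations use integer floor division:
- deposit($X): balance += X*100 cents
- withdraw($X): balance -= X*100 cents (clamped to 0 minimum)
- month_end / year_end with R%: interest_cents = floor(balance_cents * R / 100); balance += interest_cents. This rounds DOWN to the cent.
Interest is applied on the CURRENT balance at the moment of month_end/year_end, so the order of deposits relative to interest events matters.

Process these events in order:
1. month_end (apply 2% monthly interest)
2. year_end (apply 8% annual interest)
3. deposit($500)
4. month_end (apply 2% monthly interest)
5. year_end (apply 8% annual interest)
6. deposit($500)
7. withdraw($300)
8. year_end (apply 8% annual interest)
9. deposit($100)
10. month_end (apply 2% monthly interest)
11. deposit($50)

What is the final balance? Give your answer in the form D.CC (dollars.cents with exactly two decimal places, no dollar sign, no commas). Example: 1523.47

After 1 (month_end (apply 2% monthly interest)): balance=$510.00 total_interest=$10.00
After 2 (year_end (apply 8% annual interest)): balance=$550.80 total_interest=$50.80
After 3 (deposit($500)): balance=$1050.80 total_interest=$50.80
After 4 (month_end (apply 2% monthly interest)): balance=$1071.81 total_interest=$71.81
After 5 (year_end (apply 8% annual interest)): balance=$1157.55 total_interest=$157.55
After 6 (deposit($500)): balance=$1657.55 total_interest=$157.55
After 7 (withdraw($300)): balance=$1357.55 total_interest=$157.55
After 8 (year_end (apply 8% annual interest)): balance=$1466.15 total_interest=$266.15
After 9 (deposit($100)): balance=$1566.15 total_interest=$266.15
After 10 (month_end (apply 2% monthly interest)): balance=$1597.47 total_interest=$297.47
After 11 (deposit($50)): balance=$1647.47 total_interest=$297.47

Answer: 1647.47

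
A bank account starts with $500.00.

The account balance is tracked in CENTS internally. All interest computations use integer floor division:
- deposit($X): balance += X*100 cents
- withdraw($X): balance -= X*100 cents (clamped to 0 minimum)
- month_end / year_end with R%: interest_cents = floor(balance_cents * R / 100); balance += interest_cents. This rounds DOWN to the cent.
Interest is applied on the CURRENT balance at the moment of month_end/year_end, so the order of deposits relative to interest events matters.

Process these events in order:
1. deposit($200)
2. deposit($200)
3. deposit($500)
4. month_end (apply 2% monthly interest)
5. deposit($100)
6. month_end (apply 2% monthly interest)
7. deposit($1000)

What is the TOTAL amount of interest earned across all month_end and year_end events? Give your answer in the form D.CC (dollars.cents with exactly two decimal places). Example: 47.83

Answer: 58.56

Derivation:
After 1 (deposit($200)): balance=$700.00 total_interest=$0.00
After 2 (deposit($200)): balance=$900.00 total_interest=$0.00
After 3 (deposit($500)): balance=$1400.00 total_interest=$0.00
After 4 (month_end (apply 2% monthly interest)): balance=$1428.00 total_interest=$28.00
After 5 (deposit($100)): balance=$1528.00 total_interest=$28.00
After 6 (month_end (apply 2% monthly interest)): balance=$1558.56 total_interest=$58.56
After 7 (deposit($1000)): balance=$2558.56 total_interest=$58.56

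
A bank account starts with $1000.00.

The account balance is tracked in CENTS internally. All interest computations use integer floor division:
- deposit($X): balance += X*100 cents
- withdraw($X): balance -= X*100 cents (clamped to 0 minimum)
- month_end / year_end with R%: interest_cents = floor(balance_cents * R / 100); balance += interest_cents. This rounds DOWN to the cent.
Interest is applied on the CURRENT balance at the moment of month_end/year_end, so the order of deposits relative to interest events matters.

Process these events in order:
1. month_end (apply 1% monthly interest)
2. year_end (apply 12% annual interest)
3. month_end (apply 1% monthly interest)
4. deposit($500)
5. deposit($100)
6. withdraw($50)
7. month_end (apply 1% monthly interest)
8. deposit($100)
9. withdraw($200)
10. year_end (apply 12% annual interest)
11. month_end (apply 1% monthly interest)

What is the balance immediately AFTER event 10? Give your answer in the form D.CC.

After 1 (month_end (apply 1% monthly interest)): balance=$1010.00 total_interest=$10.00
After 2 (year_end (apply 12% annual interest)): balance=$1131.20 total_interest=$131.20
After 3 (month_end (apply 1% monthly interest)): balance=$1142.51 total_interest=$142.51
After 4 (deposit($500)): balance=$1642.51 total_interest=$142.51
After 5 (deposit($100)): balance=$1742.51 total_interest=$142.51
After 6 (withdraw($50)): balance=$1692.51 total_interest=$142.51
After 7 (month_end (apply 1% monthly interest)): balance=$1709.43 total_interest=$159.43
After 8 (deposit($100)): balance=$1809.43 total_interest=$159.43
After 9 (withdraw($200)): balance=$1609.43 total_interest=$159.43
After 10 (year_end (apply 12% annual interest)): balance=$1802.56 total_interest=$352.56

Answer: 1802.56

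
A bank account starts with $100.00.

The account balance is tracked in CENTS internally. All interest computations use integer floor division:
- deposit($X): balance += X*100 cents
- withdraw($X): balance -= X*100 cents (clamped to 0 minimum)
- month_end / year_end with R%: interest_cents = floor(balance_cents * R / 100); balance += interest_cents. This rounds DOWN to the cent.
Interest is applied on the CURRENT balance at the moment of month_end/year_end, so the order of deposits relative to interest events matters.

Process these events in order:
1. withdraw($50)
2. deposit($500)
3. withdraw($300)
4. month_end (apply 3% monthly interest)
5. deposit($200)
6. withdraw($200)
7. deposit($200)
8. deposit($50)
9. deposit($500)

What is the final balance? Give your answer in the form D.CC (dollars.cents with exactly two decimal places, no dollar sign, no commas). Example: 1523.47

Answer: 1007.50

Derivation:
After 1 (withdraw($50)): balance=$50.00 total_interest=$0.00
After 2 (deposit($500)): balance=$550.00 total_interest=$0.00
After 3 (withdraw($300)): balance=$250.00 total_interest=$0.00
After 4 (month_end (apply 3% monthly interest)): balance=$257.50 total_interest=$7.50
After 5 (deposit($200)): balance=$457.50 total_interest=$7.50
After 6 (withdraw($200)): balance=$257.50 total_interest=$7.50
After 7 (deposit($200)): balance=$457.50 total_interest=$7.50
After 8 (deposit($50)): balance=$507.50 total_interest=$7.50
After 9 (deposit($500)): balance=$1007.50 total_interest=$7.50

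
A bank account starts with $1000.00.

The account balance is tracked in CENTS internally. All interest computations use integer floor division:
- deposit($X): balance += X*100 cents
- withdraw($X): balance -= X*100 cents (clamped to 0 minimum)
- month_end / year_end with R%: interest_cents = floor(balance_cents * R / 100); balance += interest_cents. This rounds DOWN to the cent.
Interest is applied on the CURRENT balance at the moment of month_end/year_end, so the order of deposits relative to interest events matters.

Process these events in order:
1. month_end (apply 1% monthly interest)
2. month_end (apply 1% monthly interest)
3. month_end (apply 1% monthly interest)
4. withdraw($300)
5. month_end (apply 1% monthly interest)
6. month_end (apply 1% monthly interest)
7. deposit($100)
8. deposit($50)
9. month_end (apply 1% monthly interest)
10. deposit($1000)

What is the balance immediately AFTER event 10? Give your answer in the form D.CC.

After 1 (month_end (apply 1% monthly interest)): balance=$1010.00 total_interest=$10.00
After 2 (month_end (apply 1% monthly interest)): balance=$1020.10 total_interest=$20.10
After 3 (month_end (apply 1% monthly interest)): balance=$1030.30 total_interest=$30.30
After 4 (withdraw($300)): balance=$730.30 total_interest=$30.30
After 5 (month_end (apply 1% monthly interest)): balance=$737.60 total_interest=$37.60
After 6 (month_end (apply 1% monthly interest)): balance=$744.97 total_interest=$44.97
After 7 (deposit($100)): balance=$844.97 total_interest=$44.97
After 8 (deposit($50)): balance=$894.97 total_interest=$44.97
After 9 (month_end (apply 1% monthly interest)): balance=$903.91 total_interest=$53.91
After 10 (deposit($1000)): balance=$1903.91 total_interest=$53.91

Answer: 1903.91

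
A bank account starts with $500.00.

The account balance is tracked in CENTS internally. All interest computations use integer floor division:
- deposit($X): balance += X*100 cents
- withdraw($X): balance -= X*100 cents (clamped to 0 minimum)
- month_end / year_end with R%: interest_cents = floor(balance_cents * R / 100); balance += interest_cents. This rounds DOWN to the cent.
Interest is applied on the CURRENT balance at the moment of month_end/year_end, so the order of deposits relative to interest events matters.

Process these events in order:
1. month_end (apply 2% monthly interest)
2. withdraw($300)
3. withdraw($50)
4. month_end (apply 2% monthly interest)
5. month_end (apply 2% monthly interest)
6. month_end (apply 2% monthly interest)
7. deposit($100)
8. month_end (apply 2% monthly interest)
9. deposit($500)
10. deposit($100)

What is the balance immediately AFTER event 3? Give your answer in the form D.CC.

After 1 (month_end (apply 2% monthly interest)): balance=$510.00 total_interest=$10.00
After 2 (withdraw($300)): balance=$210.00 total_interest=$10.00
After 3 (withdraw($50)): balance=$160.00 total_interest=$10.00

Answer: 160.00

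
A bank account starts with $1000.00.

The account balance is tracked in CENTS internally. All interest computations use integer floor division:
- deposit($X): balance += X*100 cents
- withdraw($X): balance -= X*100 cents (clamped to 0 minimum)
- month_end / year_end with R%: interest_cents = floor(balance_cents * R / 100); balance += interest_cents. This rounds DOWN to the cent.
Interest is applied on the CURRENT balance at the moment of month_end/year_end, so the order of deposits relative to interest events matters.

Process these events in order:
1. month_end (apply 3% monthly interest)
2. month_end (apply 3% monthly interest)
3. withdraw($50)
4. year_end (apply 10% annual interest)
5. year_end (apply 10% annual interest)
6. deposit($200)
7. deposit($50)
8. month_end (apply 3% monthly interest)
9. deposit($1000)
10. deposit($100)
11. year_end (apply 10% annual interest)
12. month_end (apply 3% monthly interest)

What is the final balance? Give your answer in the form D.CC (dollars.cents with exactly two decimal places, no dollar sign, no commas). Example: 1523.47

Answer: 2965.47

Derivation:
After 1 (month_end (apply 3% monthly interest)): balance=$1030.00 total_interest=$30.00
After 2 (month_end (apply 3% monthly interest)): balance=$1060.90 total_interest=$60.90
After 3 (withdraw($50)): balance=$1010.90 total_interest=$60.90
After 4 (year_end (apply 10% annual interest)): balance=$1111.99 total_interest=$161.99
After 5 (year_end (apply 10% annual interest)): balance=$1223.18 total_interest=$273.18
After 6 (deposit($200)): balance=$1423.18 total_interest=$273.18
After 7 (deposit($50)): balance=$1473.18 total_interest=$273.18
After 8 (month_end (apply 3% monthly interest)): balance=$1517.37 total_interest=$317.37
After 9 (deposit($1000)): balance=$2517.37 total_interest=$317.37
After 10 (deposit($100)): balance=$2617.37 total_interest=$317.37
After 11 (year_end (apply 10% annual interest)): balance=$2879.10 total_interest=$579.10
After 12 (month_end (apply 3% monthly interest)): balance=$2965.47 total_interest=$665.47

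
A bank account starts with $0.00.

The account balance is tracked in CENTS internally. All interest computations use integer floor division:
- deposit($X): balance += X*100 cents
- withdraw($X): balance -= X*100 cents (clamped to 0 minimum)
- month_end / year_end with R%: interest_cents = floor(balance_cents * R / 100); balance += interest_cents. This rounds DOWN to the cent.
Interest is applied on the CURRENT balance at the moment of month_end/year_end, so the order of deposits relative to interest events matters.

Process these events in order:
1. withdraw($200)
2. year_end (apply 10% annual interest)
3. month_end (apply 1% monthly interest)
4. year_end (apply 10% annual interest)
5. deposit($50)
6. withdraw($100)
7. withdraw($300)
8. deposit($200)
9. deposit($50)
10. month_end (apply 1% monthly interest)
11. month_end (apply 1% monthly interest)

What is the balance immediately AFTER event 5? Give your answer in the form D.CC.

Answer: 50.00

Derivation:
After 1 (withdraw($200)): balance=$0.00 total_interest=$0.00
After 2 (year_end (apply 10% annual interest)): balance=$0.00 total_interest=$0.00
After 3 (month_end (apply 1% monthly interest)): balance=$0.00 total_interest=$0.00
After 4 (year_end (apply 10% annual interest)): balance=$0.00 total_interest=$0.00
After 5 (deposit($50)): balance=$50.00 total_interest=$0.00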